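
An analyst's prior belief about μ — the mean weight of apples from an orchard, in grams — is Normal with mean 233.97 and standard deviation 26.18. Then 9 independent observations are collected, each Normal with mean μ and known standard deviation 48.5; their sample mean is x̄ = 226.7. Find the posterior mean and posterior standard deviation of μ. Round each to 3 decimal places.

Prior precision 1/τ₀² = 1/26.18² = 0.00145902; data precision n/σ² = 9/48.5² = 0.00382612.
Posterior precision = 0.00145902 + 0.00382612 = 0.00528514, giving posterior SD = 1/√0.00528514 = 13.755.
Posterior mean = (0.00145902·233.97 + 0.00382612·226.7) / 0.00528514 = 228.707.

Posterior mean ≈ 228.707; posterior SD ≈ 13.755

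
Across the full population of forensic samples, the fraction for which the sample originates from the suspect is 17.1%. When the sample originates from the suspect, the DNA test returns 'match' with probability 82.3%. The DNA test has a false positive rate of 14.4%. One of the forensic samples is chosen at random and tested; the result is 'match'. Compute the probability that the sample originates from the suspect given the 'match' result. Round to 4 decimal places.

P(H | E) ≈ 0.5411

Let H be the event that the sample originates from the suspect. P(H) = 0.171, so P(¬H) = 0.829. With E the 'match' result, P(E|H) = 0.823 and P(E|¬H) = 0.144.
P(E) = 0.823·0.171 + 0.144·0.829 = 0.14073 + 0.11938 = 0.26011.
By Bayes' theorem, P(H|E) = 0.14073 / 0.26011 = 0.5411.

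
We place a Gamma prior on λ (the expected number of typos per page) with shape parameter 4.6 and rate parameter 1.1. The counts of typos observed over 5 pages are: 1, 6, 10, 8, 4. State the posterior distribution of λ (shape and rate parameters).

Total count ∑xᵢ = 29 over n = 5 pages.
Gamma is conjugate to the Poisson likelihood: posterior is Gamma(shape = 4.6+29 = 33.6, rate = 1.1+5 = 6.1).

Posterior: Gamma(shape=33.6, rate=6.1)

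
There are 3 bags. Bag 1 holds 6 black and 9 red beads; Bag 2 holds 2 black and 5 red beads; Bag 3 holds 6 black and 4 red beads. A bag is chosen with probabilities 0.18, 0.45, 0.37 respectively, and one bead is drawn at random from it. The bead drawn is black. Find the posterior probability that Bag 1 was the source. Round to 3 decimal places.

Tabulate prior·likelihood by source: [1] prior 0.18, lik 0.4, product 0.07200; [2] prior 0.45, lik 0.2857, product 0.1286; [3] prior 0.37, lik 0.6, product 0.2220.
Normalizing constant = 0.42257; the posterior for Bag 1 is its product over the sum, 0.07200/0.42257 = 0.170.

Posterior probability ≈ 0.170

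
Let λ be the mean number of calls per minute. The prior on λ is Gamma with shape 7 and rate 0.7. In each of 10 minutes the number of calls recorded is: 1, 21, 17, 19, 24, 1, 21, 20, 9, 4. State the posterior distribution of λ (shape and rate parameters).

The Poisson likelihood adds the total count to the shape and the number of exposure periods to the rate. Here ∑xᵢ = 137 and n = 10, so shape 7→144 and rate 0.7→10.7.

Posterior: Gamma(shape=144, rate=10.7)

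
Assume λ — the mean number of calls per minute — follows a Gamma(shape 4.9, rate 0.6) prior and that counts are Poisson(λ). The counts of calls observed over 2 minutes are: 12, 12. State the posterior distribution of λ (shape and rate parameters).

Posterior: Gamma(shape=28.9, rate=2.6)

Total count ∑xᵢ = 24 over n = 2 minutes.
Gamma is conjugate to the Poisson likelihood: posterior is Gamma(shape = 4.9+24 = 28.9, rate = 0.6+2 = 2.6).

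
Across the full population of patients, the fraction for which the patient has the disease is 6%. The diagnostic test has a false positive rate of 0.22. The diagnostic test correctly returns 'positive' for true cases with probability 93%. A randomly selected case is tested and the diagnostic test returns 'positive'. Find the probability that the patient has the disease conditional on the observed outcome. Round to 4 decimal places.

Let H be the event that the patient has the disease. P(H) = 0.06, so P(¬H) = 0.94. With E the 'positive' result, P(E|H) = 0.93 and P(E|¬H) = 0.22.
P(E) = 0.93·0.06 + 0.22·0.94 = 0.055800 + 0.20680 = 0.26260.
By Bayes' theorem, P(H|E) = 0.055800 / 0.26260 = 0.2125.

P(H | E) ≈ 0.2125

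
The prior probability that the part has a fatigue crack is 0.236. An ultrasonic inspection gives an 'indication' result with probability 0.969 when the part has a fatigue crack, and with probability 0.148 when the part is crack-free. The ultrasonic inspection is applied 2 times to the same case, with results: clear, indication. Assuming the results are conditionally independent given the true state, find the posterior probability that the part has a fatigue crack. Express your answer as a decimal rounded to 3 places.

Posterior P(H) ≈ 0.069

Let H be the event that the part has a fatigue crack; start with P(H) = 0.236. P('indication'|H) = 0.969, P('indication'|¬H) = 0.148.
Update on result 1 ('clear'): P(H) ← 0.031·0.2360 / (0.031·0.2360 + 0.852·0.7640) = 0.0073160/0.65824 = 0.0111.
Update on result 2 ('indication'): P(H) ← 0.969·0.0111 / (0.969·0.0111 + 0.148·0.9889) = 0.010770/0.15712 = 0.0685.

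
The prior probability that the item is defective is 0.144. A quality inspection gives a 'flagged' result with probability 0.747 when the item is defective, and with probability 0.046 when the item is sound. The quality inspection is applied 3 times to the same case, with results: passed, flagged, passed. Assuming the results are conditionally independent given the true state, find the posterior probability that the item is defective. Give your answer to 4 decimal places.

Let H be the event that the item is defective; start with P(H) = 0.144. P('flagged'|H) = 0.747, P('flagged'|¬H) = 0.046.
Update on result 1 ('passed'): P(H) ← 0.253·0.1440 / (0.253·0.1440 + 0.954·0.8560) = 0.036432/0.85306 = 0.0427.
Update on result 2 ('flagged'): P(H) ← 0.747·0.0427 / (0.747·0.0427 + 0.046·0.9573) = 0.031903/0.075938 = 0.4201.
Update on result 3 ('passed'): P(H) ← 0.253·0.4201 / (0.253·0.4201 + 0.954·0.5799) = 0.10629/0.65950 = 0.1612.

Posterior P(H) ≈ 0.1612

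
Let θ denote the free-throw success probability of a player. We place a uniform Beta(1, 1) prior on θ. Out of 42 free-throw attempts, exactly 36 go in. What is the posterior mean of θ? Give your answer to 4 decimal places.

Posterior mean ≈ 0.8409

Observing 36 successes and 6 failures updates Beta(1, 1) by adding the success and failure counts to the two shape parameters: α = 1+36 = 37, β = 1+6 = 7.
Posterior mean = α/(α+β) = 37/44 = 0.8409.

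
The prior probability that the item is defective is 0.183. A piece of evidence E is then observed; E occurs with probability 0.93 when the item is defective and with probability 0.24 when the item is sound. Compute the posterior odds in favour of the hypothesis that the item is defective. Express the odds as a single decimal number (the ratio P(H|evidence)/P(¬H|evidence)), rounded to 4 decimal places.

Prior odds = 0.183/(1−0.183) = 0.22399. In log-odds, ln(0.22399) = -1.4962.
Add log likelihood ratio: ln(3.8750) = 1.3545.
Posterior log-odds = -0.14161, so posterior odds = exp(-0.14161) = 0.86796.

Posterior odds ≈ 0.8680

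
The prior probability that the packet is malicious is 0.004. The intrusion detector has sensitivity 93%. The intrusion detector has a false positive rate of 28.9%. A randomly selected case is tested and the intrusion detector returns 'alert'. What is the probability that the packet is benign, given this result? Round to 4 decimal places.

Write H for 'the packet is malicious'. Prior odds H:¬H = 0.004/0.996 = 0.0040161. For the 'alert' outcome, the likelihood ratio is 0.93/0.289 = 3.2180.
Posterior odds = 0.0040161 × 3.2180 = 0.012924, so P(H|E) = 0.012924/(1+0.012924) = 0.0128. Then P(¬H|E) = 1 − 0.0128 = 0.9872.

P(¬H | E) ≈ 0.9872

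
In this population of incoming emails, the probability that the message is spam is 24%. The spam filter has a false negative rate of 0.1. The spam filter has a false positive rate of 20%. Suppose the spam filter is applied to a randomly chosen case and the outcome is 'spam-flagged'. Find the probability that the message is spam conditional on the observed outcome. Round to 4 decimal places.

Write H for 'the message is spam'. Prior odds H:¬H = 0.24/0.76 = 0.31579. For the 'spam-flagged' outcome, the likelihood ratio is 0.9/0.2 = 4.5000.
Posterior odds = 0.31579 × 4.5000 = 1.4211, so P(H|E) = 1.4211/(1+1.4211) = 0.5870.

P(H | E) ≈ 0.5870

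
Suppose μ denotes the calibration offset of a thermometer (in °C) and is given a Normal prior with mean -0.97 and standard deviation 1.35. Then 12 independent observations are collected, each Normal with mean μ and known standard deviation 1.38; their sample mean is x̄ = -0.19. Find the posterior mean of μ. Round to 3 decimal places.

Posterior mean ≈ -0.252

With known σ, the Normal prior is conjugate. Weight on the data is w = (n/σ²)/(n/σ² + 1/τ₀²) = 6.30120/(6.30120+0.548697) = 0.91990.
Posterior mean = w·x̄ + (1−w)·μ₀ = 0.91990·-0.19 + 0.080103·-0.97 = -0.252.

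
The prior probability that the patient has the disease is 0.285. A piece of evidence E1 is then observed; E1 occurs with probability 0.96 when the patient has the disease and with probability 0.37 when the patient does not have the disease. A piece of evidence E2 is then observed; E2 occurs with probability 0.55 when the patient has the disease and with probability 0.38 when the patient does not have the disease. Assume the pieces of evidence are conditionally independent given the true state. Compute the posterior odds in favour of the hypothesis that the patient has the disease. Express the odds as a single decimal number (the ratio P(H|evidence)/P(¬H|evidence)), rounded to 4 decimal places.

Posterior odds ≈ 1.4969

Prior odds = 0.285/(1−0.285) = 0.39860. In log-odds, ln(0.39860) = -0.91979.
Add log likelihood ratios: ln(2.5946) + ln(1.4474) = 1.3232.
Posterior log-odds = 0.40338, so posterior odds = exp(0.40338) = 1.4969.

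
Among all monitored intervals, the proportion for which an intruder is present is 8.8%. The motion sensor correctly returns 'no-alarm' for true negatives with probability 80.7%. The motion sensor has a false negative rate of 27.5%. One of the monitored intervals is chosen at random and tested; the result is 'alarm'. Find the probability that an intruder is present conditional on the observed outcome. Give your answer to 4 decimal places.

Write H for 'an intruder is present'. Prior odds H:¬H = 0.088/0.912 = 0.096491. For the 'alarm' outcome, the likelihood ratio is 0.725/0.193 = 3.7565.
Posterior odds = 0.096491 × 3.7565 = 0.36247, so P(H|E) = 0.36247/(1+0.36247) = 0.2660.

P(H | E) ≈ 0.2660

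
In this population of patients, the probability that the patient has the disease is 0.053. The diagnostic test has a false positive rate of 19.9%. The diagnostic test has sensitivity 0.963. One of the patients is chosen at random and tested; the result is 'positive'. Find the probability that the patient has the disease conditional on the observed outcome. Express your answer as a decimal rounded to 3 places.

Let H be the event that the patient has the disease. P(H) = 0.053, so P(¬H) = 0.947. With E the 'positive' result, P(E|H) = 0.963 and P(E|¬H) = 0.199.
P(E) = 0.963·0.053 + 0.199·0.947 = 0.051039 + 0.18845 = 0.23949.
By Bayes' theorem, P(H|E) = 0.051039 / 0.23949 = 0.213.

P(H | E) ≈ 0.213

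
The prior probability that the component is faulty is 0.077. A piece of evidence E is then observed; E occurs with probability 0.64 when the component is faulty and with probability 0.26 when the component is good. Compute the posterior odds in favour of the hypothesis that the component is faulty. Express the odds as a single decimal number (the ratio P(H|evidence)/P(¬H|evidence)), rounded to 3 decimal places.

Posterior odds ≈ 0.205

Prior odds = 0.077/(1−0.077) = 0.083424.
Likelihood ratio for E = 0.64/0.26 = 2.4615.
Posterior odds = prior odds × LR = 0.20535.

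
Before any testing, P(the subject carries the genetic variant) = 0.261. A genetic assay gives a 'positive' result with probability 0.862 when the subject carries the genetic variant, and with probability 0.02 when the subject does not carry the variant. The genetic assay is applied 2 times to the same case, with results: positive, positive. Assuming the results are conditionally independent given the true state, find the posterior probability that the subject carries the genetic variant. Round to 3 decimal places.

With H the event that the subject carries the genetic variant, the joint likelihood of the observed sequence is P(data|H) = 0.862·0.862 = 0.74304 and P(data|¬H) = 0.02·0.02 = 0.00040000.
Bayes: P(H|data) = 0.261·0.74304 / (0.261·0.74304 + 0.739·0.00040000) = 0.19393/0.19423 = 0.9985.

Posterior P(H) ≈ 0.998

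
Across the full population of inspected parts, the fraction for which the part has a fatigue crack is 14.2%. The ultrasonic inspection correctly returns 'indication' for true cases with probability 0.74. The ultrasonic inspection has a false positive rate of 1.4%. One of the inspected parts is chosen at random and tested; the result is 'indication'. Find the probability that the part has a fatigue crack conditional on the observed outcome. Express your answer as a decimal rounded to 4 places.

Write H for 'the part has a fatigue crack'. Prior odds H:¬H = 0.142/0.858 = 0.16550. For the 'indication' outcome, the likelihood ratio is 0.74/0.014 = 52.857.
Posterior odds = 0.16550 × 52.857 = 8.7479, so P(H|E) = 8.7479/(1+8.7479) = 0.8974.

P(H | E) ≈ 0.8974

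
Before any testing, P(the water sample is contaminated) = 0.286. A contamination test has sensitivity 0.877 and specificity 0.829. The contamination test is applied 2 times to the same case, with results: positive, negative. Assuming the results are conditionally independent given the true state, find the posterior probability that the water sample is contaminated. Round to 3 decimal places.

With H the event that the water sample is contaminated, the joint likelihood of the observed sequence is P(data|H) = 0.877·0.123 = 0.10787 and P(data|¬H) = 0.171·0.829 = 0.14176.
Bayes: P(H|data) = 0.286·0.10787 / (0.286·0.10787 + 0.714·0.14176) = 0.030851/0.13207 = 0.2336.

Posterior P(H) ≈ 0.234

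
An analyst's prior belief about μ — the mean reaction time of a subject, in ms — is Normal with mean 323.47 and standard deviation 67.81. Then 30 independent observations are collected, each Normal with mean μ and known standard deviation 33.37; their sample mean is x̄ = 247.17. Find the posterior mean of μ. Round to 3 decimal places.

Prior precision 1/τ₀² = 1/67.81² = 0.00021748; data precision n/σ² = 30/33.37² = 0.0269407.
Posterior precision = 0.00021748 + 0.0269407 = 0.0271582.
Posterior mean = (0.00021748·323.47 + 0.0269407·247.17) / 0.0271582 = 247.781.

Posterior mean ≈ 247.781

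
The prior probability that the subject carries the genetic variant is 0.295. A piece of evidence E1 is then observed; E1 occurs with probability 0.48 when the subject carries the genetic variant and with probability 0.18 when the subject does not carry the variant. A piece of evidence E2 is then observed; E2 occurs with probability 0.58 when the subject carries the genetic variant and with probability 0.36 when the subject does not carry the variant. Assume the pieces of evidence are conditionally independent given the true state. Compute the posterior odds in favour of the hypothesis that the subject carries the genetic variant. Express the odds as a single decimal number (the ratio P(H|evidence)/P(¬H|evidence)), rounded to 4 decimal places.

Posterior odds ≈ 1.7977

Prior odds = 0.295/(1−0.295) = 0.41844.
Likelihood ratio for E1 = 0.48/0.18 = 2.6667.
Likelihood ratio for E2 = 0.58/0.36 = 1.6111.
Posterior odds = prior odds × LR₁ × LR₂ = 1.7977.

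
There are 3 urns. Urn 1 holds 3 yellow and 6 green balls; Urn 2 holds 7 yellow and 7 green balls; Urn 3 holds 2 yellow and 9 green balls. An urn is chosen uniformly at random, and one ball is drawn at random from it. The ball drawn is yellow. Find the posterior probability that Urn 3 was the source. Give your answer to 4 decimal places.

P(yellow|Urn 1) = 0.3333; P(yellow|Urn 2) = 0.5; P(yellow|Urn 3) = 0.1818.
Prior × likelihood for each source: 0.333333·0.3333=0.1111, 0.333333·0.5=0.1667, 0.333333·0.1818=0.06061. Summing gives P(yellow) = 0.33838.
P(Urn 3 | yellow) = 0.06061 / 0.33838 = 0.1791.

Posterior probability ≈ 0.1791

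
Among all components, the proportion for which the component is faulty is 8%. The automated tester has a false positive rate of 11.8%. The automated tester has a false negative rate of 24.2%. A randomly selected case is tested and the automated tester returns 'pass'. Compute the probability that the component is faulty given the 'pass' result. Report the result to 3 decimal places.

Let H be the event that the component is faulty. P(H) = 0.08, so P(¬H) = 0.92. With E the 'pass' result, P(E|H) = 0.242 and P(E|¬H) = 0.882.
P(E) = 0.242·0.08 + 0.882·0.92 = 0.019360 + 0.81144 = 0.83080.
By Bayes' theorem, P(H|E) = 0.019360 / 0.83080 = 0.023.

P(H | E) ≈ 0.023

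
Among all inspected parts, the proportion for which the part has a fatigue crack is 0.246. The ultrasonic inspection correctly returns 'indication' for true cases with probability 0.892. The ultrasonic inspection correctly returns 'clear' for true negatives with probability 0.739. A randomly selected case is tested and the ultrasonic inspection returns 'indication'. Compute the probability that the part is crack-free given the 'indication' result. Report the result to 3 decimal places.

P(¬H | E) ≈ 0.473

Let H be the event that the part has a fatigue crack. P(H) = 0.246, so P(¬H) = 0.754. With E the 'indication' result, P(E|H) = 0.892 and P(E|¬H) = 0.261.
P(E) = 0.892·0.246 + 0.261·0.754 = 0.21943 + 0.19679 = 0.41623.
By Bayes' theorem, P(H|E) = 0.21943 / 0.41623 = 0.527. Hence P(¬H|E) = 1 − 0.527 = 0.473.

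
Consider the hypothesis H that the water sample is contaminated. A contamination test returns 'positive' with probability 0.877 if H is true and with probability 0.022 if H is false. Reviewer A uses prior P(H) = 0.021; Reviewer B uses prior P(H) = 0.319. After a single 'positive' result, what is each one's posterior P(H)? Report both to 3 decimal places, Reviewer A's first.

P('+'|H) = 0.877, P('+'|¬H) = 0.022.
Reviewer A: numerator 0.877·0.021 = 0.018417; evidence = 0.018417+0.022·0.979 = 0.039955; posterior = 0.461.
Reviewer B: numerator 0.877·0.319 = 0.27976; evidence = 0.27976+0.022·0.681 = 0.29474; posterior = 0.949.

Reviewer A: 0.461; Reviewer B: 0.949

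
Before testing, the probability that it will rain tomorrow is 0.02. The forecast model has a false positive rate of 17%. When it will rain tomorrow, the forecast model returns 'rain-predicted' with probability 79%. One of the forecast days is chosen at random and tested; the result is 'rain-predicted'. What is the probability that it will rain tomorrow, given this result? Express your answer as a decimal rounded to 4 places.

P(H | E) ≈ 0.0866

Write H for 'it will rain tomorrow'. Prior odds H:¬H = 0.02/0.98 = 0.020408. For the 'rain-predicted' outcome, the likelihood ratio is 0.79/0.17 = 4.6471.
Posterior odds = 0.020408 × 4.6471 = 0.094838, so P(H|E) = 0.094838/(1+0.094838) = 0.0866.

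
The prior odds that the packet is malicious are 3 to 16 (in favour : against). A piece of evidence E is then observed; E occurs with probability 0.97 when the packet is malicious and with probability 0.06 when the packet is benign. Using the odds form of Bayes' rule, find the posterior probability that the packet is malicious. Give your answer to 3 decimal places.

Prior odds = 3/16 = 0.18750. In log-odds, ln(0.18750) = -1.6740.
Add log likelihood ratio: ln(16.167) = 2.7830.
Posterior log-odds = 1.1090, so posterior odds = exp(1.1090) = 3.0312. Converting, P(H|E) = 3.0312/4.0312 = 0.752.

Posterior probability ≈ 0.752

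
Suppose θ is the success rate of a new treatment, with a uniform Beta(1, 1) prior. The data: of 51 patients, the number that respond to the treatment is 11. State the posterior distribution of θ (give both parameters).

The binomial likelihood is conjugate to the Beta prior: with 11 successes and 40 failures, the posterior is Beta(1+11, 1+40) = Beta(12, 41).

Posterior: Beta(12, 41)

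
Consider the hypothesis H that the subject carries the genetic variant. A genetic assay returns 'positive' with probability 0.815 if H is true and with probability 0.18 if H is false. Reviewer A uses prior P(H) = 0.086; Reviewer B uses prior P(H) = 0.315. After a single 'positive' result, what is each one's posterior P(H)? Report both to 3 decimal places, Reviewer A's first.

Reviewer A: 0.299; Reviewer B: 0.676

The likelihood ratio for a 'positive' result is 0.815/0.18 = 4.5278.
Reviewer A: prior odds 0.086/0.914 = 0.094092; posterior odds 0.42603; posterior probability 0.299.
Reviewer B: prior odds 0.315/0.685 = 0.45985; posterior odds 2.0821; posterior probability 0.676.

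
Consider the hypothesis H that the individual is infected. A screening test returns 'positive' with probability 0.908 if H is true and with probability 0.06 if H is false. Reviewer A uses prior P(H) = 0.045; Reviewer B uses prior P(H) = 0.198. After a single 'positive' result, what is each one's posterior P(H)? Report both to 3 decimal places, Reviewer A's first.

The likelihood ratio for a 'positive' result is 0.908/0.06 = 15.133.
Reviewer A: prior odds 0.045/0.955 = 0.047120; posterior odds 0.71309; posterior probability 0.416.
Reviewer B: prior odds 0.198/0.802 = 0.24688; posterior odds 3.7362; posterior probability 0.789.

Reviewer A: 0.416; Reviewer B: 0.789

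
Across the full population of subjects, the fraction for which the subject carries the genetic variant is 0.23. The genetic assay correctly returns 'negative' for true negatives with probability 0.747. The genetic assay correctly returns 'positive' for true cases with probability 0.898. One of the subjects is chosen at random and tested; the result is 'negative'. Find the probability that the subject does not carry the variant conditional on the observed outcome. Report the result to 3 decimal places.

P(¬H | E) ≈ 0.961

Let H be the event that the subject carries the genetic variant. P(H) = 0.23, so P(¬H) = 0.77. With E the 'negative' result, P(E|H) = 0.102 and P(E|¬H) = 0.747.
P(E) = 0.102·0.23 + 0.747·0.77 = 0.023460 + 0.57519 = 0.59865.
By Bayes' theorem, P(H|E) = 0.023460 / 0.59865 = 0.039. Hence P(¬H|E) = 1 − 0.039 = 0.961.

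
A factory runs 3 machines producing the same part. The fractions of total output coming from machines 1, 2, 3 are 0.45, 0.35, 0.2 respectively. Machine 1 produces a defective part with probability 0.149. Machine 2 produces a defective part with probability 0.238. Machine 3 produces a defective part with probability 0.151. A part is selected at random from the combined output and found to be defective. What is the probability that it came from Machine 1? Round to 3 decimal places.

P(defective|M1) = 0.149; P(defective|M2) = 0.238; P(defective|M3) = 0.151.
Prior × likelihood for each source: 0.45·0.149=0.06705, 0.35·0.238=0.08330, 0.2·0.151=0.03020. Summing gives P(defective) = 0.18055.
P(Machine 1 | defective) = 0.06705 / 0.18055 = 0.371.

Posterior probability ≈ 0.371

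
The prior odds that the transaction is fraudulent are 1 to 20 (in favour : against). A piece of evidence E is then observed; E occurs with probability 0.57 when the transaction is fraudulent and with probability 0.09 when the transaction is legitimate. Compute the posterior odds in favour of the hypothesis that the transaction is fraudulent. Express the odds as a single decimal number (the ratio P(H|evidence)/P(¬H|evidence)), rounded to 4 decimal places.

Posterior odds ≈ 0.3167

Prior odds = 1/20 = 0.050000. In log-odds, ln(0.050000) = -2.9957.
Add log likelihood ratio: ln(6.3333) = 1.8458.
Posterior log-odds = -1.1499, so posterior odds = exp(-1.1499) = 0.31667.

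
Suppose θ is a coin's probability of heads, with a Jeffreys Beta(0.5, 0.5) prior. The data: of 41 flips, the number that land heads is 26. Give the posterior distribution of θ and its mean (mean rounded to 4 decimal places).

Posterior: Beta(26.5, 15.5); mean ≈ 0.6310

The binomial likelihood is conjugate to the Beta prior: with 26 successes and 15 failures, the posterior is Beta(0.5+26, 0.5+15) = Beta(26.5, 15.5).
Posterior mean = α/(α+β) = 26.5/42 = 0.6310.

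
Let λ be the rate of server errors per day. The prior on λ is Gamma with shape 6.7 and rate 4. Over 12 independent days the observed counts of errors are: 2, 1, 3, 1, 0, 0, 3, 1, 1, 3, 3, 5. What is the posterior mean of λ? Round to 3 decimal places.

Total count ∑xᵢ = 23 over n = 12 days.
Gamma is conjugate to the Poisson likelihood: posterior is Gamma(shape = 6.7+23 = 29.7, rate = 4+12 = 16).
E[λ | data] = 29.7/16 = 1.856.

Posterior mean ≈ 1.856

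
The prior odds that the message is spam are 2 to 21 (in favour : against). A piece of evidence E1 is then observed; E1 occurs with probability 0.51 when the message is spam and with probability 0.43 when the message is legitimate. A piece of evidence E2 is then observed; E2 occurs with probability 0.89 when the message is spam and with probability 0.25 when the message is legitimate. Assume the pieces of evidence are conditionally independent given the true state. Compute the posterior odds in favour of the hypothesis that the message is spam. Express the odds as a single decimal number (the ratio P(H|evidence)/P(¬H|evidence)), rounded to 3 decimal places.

Posterior odds ≈ 0.402

Prior odds = 2/21 = 0.095238.
Likelihood ratio for E1 = 0.51/0.43 = 1.1860.
Likelihood ratio for E2 = 0.89/0.25 = 3.5600.
Posterior odds = prior odds × LR₁ × LR₂ = 0.40213.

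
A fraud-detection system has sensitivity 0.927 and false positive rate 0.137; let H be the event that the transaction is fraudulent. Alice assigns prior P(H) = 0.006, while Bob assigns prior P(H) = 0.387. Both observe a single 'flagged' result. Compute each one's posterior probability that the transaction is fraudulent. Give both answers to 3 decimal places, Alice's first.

Alice: 0.039; Bob: 0.810

The likelihood ratio for a 'flagged' result is 0.927/0.137 = 6.7664.
Alice: prior odds 0.006/0.994 = 0.0060362; posterior odds 0.040844; posterior probability 0.039.
Bob: prior odds 0.387/0.613 = 0.63132; posterior odds 4.2718; posterior probability 0.810.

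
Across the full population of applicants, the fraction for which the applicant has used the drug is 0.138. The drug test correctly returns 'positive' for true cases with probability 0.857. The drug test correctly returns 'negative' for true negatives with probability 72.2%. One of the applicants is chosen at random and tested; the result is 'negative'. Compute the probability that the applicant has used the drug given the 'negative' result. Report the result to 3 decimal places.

P(H | E) ≈ 0.031

Let H be the event that the applicant has used the drug. P(H) = 0.138, so P(¬H) = 0.862. With E the 'negative' result, P(E|H) = 0.143 and P(E|¬H) = 0.722.
P(E) = 0.143·0.138 + 0.722·0.862 = 0.019734 + 0.62236 = 0.64210.
By Bayes' theorem, P(H|E) = 0.019734 / 0.64210 = 0.031.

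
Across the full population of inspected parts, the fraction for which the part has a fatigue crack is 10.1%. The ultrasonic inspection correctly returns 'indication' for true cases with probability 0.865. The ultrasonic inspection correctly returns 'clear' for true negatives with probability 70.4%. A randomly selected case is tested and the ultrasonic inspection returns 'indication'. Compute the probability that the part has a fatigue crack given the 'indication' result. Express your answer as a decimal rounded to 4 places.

P(H | E) ≈ 0.2472

Write H for 'the part has a fatigue crack'. Prior odds H:¬H = 0.101/0.899 = 0.11235. For the 'indication' outcome, the likelihood ratio is 0.865/0.296 = 2.9223.
Posterior odds = 0.11235 × 2.9223 = 0.32831, so P(H|E) = 0.32831/(1+0.32831) = 0.2472.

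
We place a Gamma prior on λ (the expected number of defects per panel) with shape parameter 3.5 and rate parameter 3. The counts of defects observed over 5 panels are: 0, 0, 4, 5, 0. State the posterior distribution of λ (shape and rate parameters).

Total count ∑xᵢ = 9 over n = 5 panels.
Gamma is conjugate to the Poisson likelihood: posterior is Gamma(shape = 3.5+9 = 12.5, rate = 3+5 = 8).

Posterior: Gamma(shape=12.5, rate=8)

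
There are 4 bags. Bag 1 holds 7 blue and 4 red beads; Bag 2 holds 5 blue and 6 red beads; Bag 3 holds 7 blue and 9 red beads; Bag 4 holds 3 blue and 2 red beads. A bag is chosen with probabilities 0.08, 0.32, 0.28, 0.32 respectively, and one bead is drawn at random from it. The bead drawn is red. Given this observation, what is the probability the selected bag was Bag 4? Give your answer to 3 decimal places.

Posterior probability ≈ 0.262

Tabulate prior·likelihood by source: [1] prior 0.08, lik 0.3636, product 0.02909; [2] prior 0.32, lik 0.5455, product 0.1745; [3] prior 0.28, lik 0.5625, product 0.1575; [4] prior 0.32, lik 0.4, product 0.1280.
Normalizing constant = 0.48914; the posterior for Bag 4 is its product over the sum, 0.1280/0.48914 = 0.262.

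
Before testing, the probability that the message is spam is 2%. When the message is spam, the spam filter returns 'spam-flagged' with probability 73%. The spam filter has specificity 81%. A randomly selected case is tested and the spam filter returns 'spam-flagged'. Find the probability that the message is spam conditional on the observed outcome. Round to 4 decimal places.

P(H | E) ≈ 0.0727

Write H for 'the message is spam'. Prior odds H:¬H = 0.02/0.98 = 0.020408. For the 'spam-flagged' outcome, the likelihood ratio is 0.73/0.19 = 3.8421.
Posterior odds = 0.020408 × 3.8421 = 0.078410, so P(H|E) = 0.078410/(1+0.078410) = 0.0727.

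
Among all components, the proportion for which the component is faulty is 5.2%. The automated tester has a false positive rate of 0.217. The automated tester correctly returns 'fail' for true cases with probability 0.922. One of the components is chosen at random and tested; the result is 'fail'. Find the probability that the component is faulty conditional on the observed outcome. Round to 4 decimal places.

Write H for 'the component is faulty'. Prior odds H:¬H = 0.052/0.948 = 0.054852. For the 'fail' outcome, the likelihood ratio is 0.922/0.217 = 4.2488.
Posterior odds = 0.054852 × 4.2488 = 0.23306, so P(H|E) = 0.23306/(1+0.23306) = 0.1890.

P(H | E) ≈ 0.1890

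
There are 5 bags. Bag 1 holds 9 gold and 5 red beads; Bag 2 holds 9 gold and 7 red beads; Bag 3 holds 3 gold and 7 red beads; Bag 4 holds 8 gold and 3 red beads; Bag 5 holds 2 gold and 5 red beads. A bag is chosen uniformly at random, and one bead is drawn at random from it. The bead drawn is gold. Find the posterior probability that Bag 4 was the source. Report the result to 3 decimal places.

Posterior probability ≈ 0.289

P(gold|Bag 1) = 0.6429; P(gold|Bag 2) = 0.5625; P(gold|Bag 3) = 0.3; P(gold|Bag 4) = 0.7273; P(gold|Bag 5) = 0.2857.
Prior × likelihood for each source: 0.2·0.6429=0.1286, 0.2·0.5625=0.1125, 0.2·0.3=0.06000, 0.2·0.7273=0.1455, 0.2·0.2857=0.05714. Summing gives P(gold) = 0.50367.
P(Bag 4 | gold) = 0.1455 / 0.50367 = 0.289.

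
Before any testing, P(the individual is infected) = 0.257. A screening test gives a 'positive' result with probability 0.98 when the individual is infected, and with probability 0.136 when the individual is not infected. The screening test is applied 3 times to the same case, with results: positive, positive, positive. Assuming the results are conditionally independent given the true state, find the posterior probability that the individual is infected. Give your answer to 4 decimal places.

Posterior P(H) ≈ 0.9923

Let H be the event that the individual is infected; start with P(H) = 0.257. P('positive'|H) = 0.98, P('positive'|¬H) = 0.136.
Update on result 1 ('positive'): P(H) ← 0.98·0.2570 / (0.98·0.2570 + 0.136·0.7430) = 0.25186/0.35291 = 0.7137.
Update on result 2 ('positive'): P(H) ← 0.98·0.7137 / (0.98·0.7137 + 0.136·0.2863) = 0.69940/0.73834 = 0.9473.
Update on result 3 ('positive'): P(H) ← 0.98·0.9473 / (0.98·0.9473 + 0.136·0.0527) = 0.92831/0.93549 = 0.9923.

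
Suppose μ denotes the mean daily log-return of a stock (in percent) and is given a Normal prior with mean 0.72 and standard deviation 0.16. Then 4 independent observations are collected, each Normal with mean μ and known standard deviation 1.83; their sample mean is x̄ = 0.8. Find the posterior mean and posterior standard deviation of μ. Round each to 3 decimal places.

Posterior mean ≈ 0.722; posterior SD ≈ 0.158

With known σ, the Normal prior is conjugate. Weight on the data is w = (n/σ²)/(n/σ² + 1/τ₀²) = 1.19442/(1.19442+39.0625) = 0.029670.
Posterior mean = w·x̄ + (1−w)·μ₀ = 0.029670·0.8 + 0.97033·0.72 = 0.722. Posterior variance = 1/(1.19442+39.0625) = 0.0248404, so SD = 0.158.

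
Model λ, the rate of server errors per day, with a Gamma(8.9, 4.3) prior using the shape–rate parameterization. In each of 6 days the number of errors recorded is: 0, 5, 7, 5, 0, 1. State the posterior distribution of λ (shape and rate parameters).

Total count ∑xᵢ = 18 over n = 6 days.
Gamma is conjugate to the Poisson likelihood: posterior is Gamma(shape = 8.9+18 = 26.9, rate = 4.3+6 = 10.3).

Posterior: Gamma(shape=26.9, rate=10.3)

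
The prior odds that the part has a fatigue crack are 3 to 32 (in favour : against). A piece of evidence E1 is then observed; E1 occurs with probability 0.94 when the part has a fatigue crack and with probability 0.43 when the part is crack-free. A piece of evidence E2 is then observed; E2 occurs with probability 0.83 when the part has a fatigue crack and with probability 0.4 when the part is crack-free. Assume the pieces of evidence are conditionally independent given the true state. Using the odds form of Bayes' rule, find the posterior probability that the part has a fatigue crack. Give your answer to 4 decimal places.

Posterior probability ≈ 0.2984

Prior odds = 3/32 = 0.093750.
Likelihood ratio for E1 = 0.94/0.43 = 2.1860.
Likelihood ratio for E2 = 0.83/0.4 = 2.0750.
Posterior odds = prior odds × LR₁ × LR₂ = 0.42525.
Posterior probability = odds/(1+odds) = 0.42525/1.4253 = 0.2984.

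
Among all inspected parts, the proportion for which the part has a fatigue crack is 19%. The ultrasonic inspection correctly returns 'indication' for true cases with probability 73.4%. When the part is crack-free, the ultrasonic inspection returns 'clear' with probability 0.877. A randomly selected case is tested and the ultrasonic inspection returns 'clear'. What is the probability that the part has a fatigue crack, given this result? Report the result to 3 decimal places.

Let H be the event that the part has a fatigue crack. P(H) = 0.19, so P(¬H) = 0.81. With E the 'clear' result, P(E|H) = 0.266 and P(E|¬H) = 0.877.
P(E) = 0.266·0.19 + 0.877·0.81 = 0.050540 + 0.71037 = 0.76091.
By Bayes' theorem, P(H|E) = 0.050540 / 0.76091 = 0.066.

P(H | E) ≈ 0.066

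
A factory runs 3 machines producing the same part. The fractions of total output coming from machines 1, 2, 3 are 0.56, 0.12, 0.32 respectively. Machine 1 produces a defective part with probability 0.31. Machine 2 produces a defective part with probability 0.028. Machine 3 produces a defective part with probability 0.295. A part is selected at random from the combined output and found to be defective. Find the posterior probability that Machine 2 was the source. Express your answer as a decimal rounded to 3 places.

Tabulate prior·likelihood by source: [1] prior 0.56, lik 0.31, product 0.1736; [2] prior 0.12, lik 0.028, product 0.003360; [3] prior 0.32, lik 0.295, product 0.09440.
Normalizing constant = 0.27136; the posterior for Machine 2 is its product over the sum, 0.003360/0.27136 = 0.012.

Posterior probability ≈ 0.012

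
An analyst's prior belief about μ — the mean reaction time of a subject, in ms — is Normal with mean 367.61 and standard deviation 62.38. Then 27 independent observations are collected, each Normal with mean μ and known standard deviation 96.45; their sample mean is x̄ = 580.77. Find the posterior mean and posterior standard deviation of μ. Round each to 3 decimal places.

Posterior mean ≈ 563.432; posterior SD ≈ 17.791

Prior precision 1/τ₀² = 1/62.38² = 0.00025699; data precision n/σ² = 27/96.45² = 0.00290241.
Posterior precision = 0.00025699 + 0.00290241 = 0.00315940, giving posterior SD = 1/√0.00315940 = 17.791.
Posterior mean = (0.00025699·367.61 + 0.00290241·580.77) / 0.00315940 = 563.432.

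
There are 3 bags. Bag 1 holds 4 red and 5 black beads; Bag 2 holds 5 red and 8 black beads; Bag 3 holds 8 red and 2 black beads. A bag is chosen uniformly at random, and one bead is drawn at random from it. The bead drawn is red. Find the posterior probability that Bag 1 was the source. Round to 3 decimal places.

Posterior probability ≈ 0.273

Tabulate prior·likelihood by source: [1] prior 0.333333, lik 0.4444, product 0.1481; [2] prior 0.333333, lik 0.3846, product 0.1282; [3] prior 0.333333, lik 0.8, product 0.2667.
Normalizing constant = 0.54302; the posterior for Bag 1 is its product over the sum, 0.1481/0.54302 = 0.273.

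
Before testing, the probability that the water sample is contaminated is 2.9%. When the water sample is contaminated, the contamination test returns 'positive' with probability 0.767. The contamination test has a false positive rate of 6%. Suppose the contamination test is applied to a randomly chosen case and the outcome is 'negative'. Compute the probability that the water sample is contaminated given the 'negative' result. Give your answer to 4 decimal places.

P(H | E) ≈ 0.0073

Let H be the event that the water sample is contaminated. P(H) = 0.029, so P(¬H) = 0.971. With E the 'negative' result, P(E|H) = 0.233 and P(E|¬H) = 0.94.
P(E) = 0.233·0.029 + 0.94·0.971 = 0.0067570 + 0.91274 = 0.91950.
By Bayes' theorem, P(H|E) = 0.0067570 / 0.91950 = 0.0073.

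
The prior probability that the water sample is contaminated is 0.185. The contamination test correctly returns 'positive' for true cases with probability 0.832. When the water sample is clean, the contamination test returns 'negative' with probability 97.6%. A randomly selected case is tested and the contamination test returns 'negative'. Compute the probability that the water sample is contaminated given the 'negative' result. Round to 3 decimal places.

Let H be the event that the water sample is contaminated. P(H) = 0.185, so P(¬H) = 0.815. With E the 'negative' result, P(E|H) = 0.168 and P(E|¬H) = 0.976.
P(E) = 0.168·0.185 + 0.976·0.815 = 0.031080 + 0.79544 = 0.82652.
By Bayes' theorem, P(H|E) = 0.031080 / 0.82652 = 0.038.

P(H | E) ≈ 0.038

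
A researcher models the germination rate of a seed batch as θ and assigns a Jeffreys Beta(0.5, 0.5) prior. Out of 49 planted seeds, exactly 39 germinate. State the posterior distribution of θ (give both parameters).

Observing 39 successes and 10 failures updates Beta(0.5, 0.5) by adding the success and failure counts to the two shape parameters: α = 0.5+39 = 39.5, β = 0.5+10 = 10.5.

Posterior: Beta(39.5, 10.5)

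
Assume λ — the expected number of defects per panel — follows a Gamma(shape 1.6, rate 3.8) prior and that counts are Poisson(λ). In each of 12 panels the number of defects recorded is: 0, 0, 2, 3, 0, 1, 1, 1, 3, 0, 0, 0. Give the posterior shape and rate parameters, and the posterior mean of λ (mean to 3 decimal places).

Total count ∑xᵢ = 11 over n = 12 panels.
Gamma is conjugate to the Poisson likelihood: posterior is Gamma(shape = 1.6+11 = 12.6, rate = 3.8+12 = 15.8).
Posterior mean = shape/rate = 12.6/15.8 = 0.797.

Posterior: Gamma(shape=12.6, rate=15.8); mean ≈ 0.797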